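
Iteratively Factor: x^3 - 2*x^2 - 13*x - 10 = (x + 1)*(x^2 - 3*x - 10) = (x + 1)*(x + 2)*(x - 5)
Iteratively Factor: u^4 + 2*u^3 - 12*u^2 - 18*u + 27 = (u - 1)*(u^3 + 3*u^2 - 9*u - 27) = (u - 1)*(u + 3)*(u^2 - 9) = (u - 1)*(u + 3)^2*(u - 3)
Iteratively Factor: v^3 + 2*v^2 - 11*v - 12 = (v - 3)*(v^2 + 5*v + 4) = (v - 3)*(v + 4)*(v + 1)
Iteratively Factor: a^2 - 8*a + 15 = (a - 5)*(a - 3)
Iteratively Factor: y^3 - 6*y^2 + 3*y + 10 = (y - 2)*(y^2 - 4*y - 5) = (y - 2)*(y + 1)*(y - 5)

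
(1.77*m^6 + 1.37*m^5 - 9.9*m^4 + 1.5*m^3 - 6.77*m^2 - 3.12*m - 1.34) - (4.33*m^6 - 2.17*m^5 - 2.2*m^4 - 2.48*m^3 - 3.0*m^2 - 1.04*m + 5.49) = -2.56*m^6 + 3.54*m^5 - 7.7*m^4 + 3.98*m^3 - 3.77*m^2 - 2.08*m - 6.83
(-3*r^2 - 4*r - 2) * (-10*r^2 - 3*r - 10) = 30*r^4 + 49*r^3 + 62*r^2 + 46*r + 20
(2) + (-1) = 1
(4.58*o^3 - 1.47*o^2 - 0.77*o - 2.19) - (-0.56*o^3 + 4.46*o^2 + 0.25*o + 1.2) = 5.14*o^3 - 5.93*o^2 - 1.02*o - 3.39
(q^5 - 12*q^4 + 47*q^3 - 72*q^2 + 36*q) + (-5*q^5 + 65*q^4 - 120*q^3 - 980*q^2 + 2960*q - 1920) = -4*q^5 + 53*q^4 - 73*q^3 - 1052*q^2 + 2996*q - 1920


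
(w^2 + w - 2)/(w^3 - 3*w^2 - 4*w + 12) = (w - 1)/(w^2 - 5*w + 6)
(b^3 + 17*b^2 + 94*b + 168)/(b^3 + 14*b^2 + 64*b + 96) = (b + 7)/(b + 4)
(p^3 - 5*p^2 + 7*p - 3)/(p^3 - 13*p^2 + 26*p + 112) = (p^3 - 5*p^2 + 7*p - 3)/(p^3 - 13*p^2 + 26*p + 112)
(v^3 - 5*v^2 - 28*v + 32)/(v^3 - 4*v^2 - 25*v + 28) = (v - 8)/(v - 7)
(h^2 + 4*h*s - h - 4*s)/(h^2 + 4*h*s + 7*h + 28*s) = (h - 1)/(h + 7)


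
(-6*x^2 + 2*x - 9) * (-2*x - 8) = 12*x^3 + 44*x^2 + 2*x + 72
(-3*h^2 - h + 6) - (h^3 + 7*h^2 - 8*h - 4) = -h^3 - 10*h^2 + 7*h + 10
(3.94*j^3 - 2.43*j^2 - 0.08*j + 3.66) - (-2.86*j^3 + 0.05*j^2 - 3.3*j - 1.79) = 6.8*j^3 - 2.48*j^2 + 3.22*j + 5.45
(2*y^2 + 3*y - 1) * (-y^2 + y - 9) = -2*y^4 - y^3 - 14*y^2 - 28*y + 9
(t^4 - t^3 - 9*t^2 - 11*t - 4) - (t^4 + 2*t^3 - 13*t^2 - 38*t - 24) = -3*t^3 + 4*t^2 + 27*t + 20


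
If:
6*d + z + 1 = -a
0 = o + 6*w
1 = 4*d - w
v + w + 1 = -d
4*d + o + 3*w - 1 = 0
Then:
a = -z - 5/2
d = 1/4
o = 0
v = -5/4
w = 0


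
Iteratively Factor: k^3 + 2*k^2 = (k)*(k^2 + 2*k) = k*(k + 2)*(k)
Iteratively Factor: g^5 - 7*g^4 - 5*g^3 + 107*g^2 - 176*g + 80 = (g - 4)*(g^4 - 3*g^3 - 17*g^2 + 39*g - 20) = (g - 4)*(g - 1)*(g^3 - 2*g^2 - 19*g + 20) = (g - 5)*(g - 4)*(g - 1)*(g^2 + 3*g - 4) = (g - 5)*(g - 4)*(g - 1)^2*(g + 4)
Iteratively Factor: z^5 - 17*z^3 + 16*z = (z + 4)*(z^4 - 4*z^3 - z^2 + 4*z) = (z - 4)*(z + 4)*(z^3 - z) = z*(z - 4)*(z + 4)*(z^2 - 1) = z*(z - 4)*(z + 1)*(z + 4)*(z - 1)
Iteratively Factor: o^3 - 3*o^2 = (o)*(o^2 - 3*o) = o^2*(o - 3)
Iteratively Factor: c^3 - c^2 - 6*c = (c - 3)*(c^2 + 2*c) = c*(c - 3)*(c + 2)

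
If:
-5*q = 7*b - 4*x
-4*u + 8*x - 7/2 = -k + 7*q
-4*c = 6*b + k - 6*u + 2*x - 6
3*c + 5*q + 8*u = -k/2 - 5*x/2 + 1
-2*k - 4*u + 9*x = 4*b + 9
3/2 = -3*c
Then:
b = -2753/4182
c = -1/2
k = 6553/2091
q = 6803/4182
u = -2458/2091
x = 1843/2091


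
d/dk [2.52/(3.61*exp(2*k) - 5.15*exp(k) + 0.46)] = (12.978 - 18.1944*exp(k))*exp(k)/(3.61*exp(2*k) - 5.15*exp(k) + 0.46)^2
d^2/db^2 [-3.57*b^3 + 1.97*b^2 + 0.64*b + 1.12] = 3.94 - 21.42*b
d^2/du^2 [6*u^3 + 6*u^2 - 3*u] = 36*u + 12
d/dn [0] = 0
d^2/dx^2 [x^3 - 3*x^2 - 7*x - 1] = 6*x - 6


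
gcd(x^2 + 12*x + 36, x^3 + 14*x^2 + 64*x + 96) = x + 6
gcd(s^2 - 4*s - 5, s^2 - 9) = 1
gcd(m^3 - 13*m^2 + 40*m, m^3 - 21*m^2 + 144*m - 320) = m^2 - 13*m + 40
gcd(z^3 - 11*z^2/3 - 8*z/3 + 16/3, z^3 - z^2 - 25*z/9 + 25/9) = z - 1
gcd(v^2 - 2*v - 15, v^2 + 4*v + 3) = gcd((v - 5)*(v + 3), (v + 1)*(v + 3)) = v + 3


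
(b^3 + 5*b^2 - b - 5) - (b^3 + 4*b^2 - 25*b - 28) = b^2 + 24*b + 23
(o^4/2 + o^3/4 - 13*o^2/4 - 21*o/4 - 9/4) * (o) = o^5/2 + o^4/4 - 13*o^3/4 - 21*o^2/4 - 9*o/4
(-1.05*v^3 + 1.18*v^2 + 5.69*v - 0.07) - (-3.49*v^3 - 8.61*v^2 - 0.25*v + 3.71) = 2.44*v^3 + 9.79*v^2 + 5.94*v - 3.78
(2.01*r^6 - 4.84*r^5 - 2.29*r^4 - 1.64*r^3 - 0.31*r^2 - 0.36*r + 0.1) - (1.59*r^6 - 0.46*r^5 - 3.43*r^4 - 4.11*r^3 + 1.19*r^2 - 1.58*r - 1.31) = 0.42*r^6 - 4.38*r^5 + 1.14*r^4 + 2.47*r^3 - 1.5*r^2 + 1.22*r + 1.41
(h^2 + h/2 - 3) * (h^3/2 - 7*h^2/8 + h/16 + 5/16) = h^5/2 - 5*h^4/8 - 15*h^3/8 + 95*h^2/32 - h/32 - 15/16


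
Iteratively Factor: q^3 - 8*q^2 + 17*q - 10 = (q - 1)*(q^2 - 7*q + 10) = (q - 5)*(q - 1)*(q - 2)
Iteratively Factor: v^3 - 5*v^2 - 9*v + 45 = (v - 3)*(v^2 - 2*v - 15) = (v - 5)*(v - 3)*(v + 3)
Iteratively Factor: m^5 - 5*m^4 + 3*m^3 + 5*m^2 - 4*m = (m - 1)*(m^4 - 4*m^3 - m^2 + 4*m) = (m - 1)^2*(m^3 - 3*m^2 - 4*m) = (m - 4)*(m - 1)^2*(m^2 + m) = m*(m - 4)*(m - 1)^2*(m + 1)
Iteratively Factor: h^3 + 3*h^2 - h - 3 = (h + 1)*(h^2 + 2*h - 3) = (h + 1)*(h + 3)*(h - 1)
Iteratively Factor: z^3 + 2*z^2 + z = (z)*(z^2 + 2*z + 1) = z*(z + 1)*(z + 1)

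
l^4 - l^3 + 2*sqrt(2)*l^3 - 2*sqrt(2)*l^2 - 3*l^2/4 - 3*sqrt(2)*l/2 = l*(l - 3/2)*(l + 1/2)*(l + 2*sqrt(2))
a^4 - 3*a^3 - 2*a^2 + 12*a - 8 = (a - 2)^2*(a - 1)*(a + 2)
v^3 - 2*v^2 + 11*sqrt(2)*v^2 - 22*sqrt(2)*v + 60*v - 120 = (v - 2)*(v + 5*sqrt(2))*(v + 6*sqrt(2))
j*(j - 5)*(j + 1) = j^3 - 4*j^2 - 5*j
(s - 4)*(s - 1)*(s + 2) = s^3 - 3*s^2 - 6*s + 8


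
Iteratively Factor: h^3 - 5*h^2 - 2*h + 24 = (h + 2)*(h^2 - 7*h + 12) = (h - 3)*(h + 2)*(h - 4)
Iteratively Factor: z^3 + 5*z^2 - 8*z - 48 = (z - 3)*(z^2 + 8*z + 16) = (z - 3)*(z + 4)*(z + 4)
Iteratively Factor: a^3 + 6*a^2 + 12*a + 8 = (a + 2)*(a^2 + 4*a + 4) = (a + 2)^2*(a + 2)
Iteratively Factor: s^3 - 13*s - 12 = (s - 4)*(s^2 + 4*s + 3) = (s - 4)*(s + 1)*(s + 3)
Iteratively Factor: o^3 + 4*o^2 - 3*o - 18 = (o + 3)*(o^2 + o - 6) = (o - 2)*(o + 3)*(o + 3)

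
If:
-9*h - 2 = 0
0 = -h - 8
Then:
No Solution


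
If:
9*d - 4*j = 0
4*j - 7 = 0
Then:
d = 7/9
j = 7/4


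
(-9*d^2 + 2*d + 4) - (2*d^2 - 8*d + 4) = -11*d^2 + 10*d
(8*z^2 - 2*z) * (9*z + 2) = 72*z^3 - 2*z^2 - 4*z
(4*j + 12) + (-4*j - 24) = -12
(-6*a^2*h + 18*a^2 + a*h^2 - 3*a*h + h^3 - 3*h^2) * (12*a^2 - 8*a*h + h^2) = -72*a^4*h + 216*a^4 + 60*a^3*h^2 - 180*a^3*h - 2*a^2*h^3 + 6*a^2*h^2 - 7*a*h^4 + 21*a*h^3 + h^5 - 3*h^4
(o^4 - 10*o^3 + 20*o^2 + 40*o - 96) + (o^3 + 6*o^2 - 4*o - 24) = o^4 - 9*o^3 + 26*o^2 + 36*o - 120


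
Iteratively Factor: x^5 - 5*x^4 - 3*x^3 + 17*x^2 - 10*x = (x + 2)*(x^4 - 7*x^3 + 11*x^2 - 5*x) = (x - 5)*(x + 2)*(x^3 - 2*x^2 + x) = (x - 5)*(x - 1)*(x + 2)*(x^2 - x) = (x - 5)*(x - 1)^2*(x + 2)*(x)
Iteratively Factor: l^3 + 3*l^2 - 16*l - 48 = (l + 4)*(l^2 - l - 12) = (l - 4)*(l + 4)*(l + 3)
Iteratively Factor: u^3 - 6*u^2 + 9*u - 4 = (u - 1)*(u^2 - 5*u + 4) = (u - 1)^2*(u - 4)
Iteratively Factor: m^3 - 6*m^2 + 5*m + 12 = (m + 1)*(m^2 - 7*m + 12) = (m - 4)*(m + 1)*(m - 3)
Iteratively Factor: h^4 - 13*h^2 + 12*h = (h - 1)*(h^3 + h^2 - 12*h) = (h - 1)*(h + 4)*(h^2 - 3*h) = (h - 3)*(h - 1)*(h + 4)*(h)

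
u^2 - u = u*(u - 1)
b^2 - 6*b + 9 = (b - 3)^2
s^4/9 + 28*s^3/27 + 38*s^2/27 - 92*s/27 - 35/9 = (s/3 + 1/3)*(s/3 + 1)*(s - 5/3)*(s + 7)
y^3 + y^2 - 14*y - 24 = (y - 4)*(y + 2)*(y + 3)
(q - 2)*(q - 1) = q^2 - 3*q + 2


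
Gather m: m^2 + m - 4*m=m^2 - 3*m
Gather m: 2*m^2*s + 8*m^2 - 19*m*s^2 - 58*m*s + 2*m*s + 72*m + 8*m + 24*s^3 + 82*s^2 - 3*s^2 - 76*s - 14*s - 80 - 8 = m^2*(2*s + 8) + m*(-19*s^2 - 56*s + 80) + 24*s^3 + 79*s^2 - 90*s - 88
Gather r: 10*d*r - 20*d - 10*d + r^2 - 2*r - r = -30*d + r^2 + r*(10*d - 3)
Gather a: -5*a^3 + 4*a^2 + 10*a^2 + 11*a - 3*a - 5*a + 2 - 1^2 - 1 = -5*a^3 + 14*a^2 + 3*a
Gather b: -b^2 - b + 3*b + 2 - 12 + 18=-b^2 + 2*b + 8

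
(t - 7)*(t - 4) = t^2 - 11*t + 28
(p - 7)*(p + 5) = p^2 - 2*p - 35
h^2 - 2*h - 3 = (h - 3)*(h + 1)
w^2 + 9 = (w - 3*I)*(w + 3*I)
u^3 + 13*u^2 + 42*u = u*(u + 6)*(u + 7)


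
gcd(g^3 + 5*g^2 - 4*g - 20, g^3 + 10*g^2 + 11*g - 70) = g^2 + 3*g - 10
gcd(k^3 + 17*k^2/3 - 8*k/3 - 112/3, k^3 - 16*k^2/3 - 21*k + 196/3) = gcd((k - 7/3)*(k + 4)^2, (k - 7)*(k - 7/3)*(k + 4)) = k^2 + 5*k/3 - 28/3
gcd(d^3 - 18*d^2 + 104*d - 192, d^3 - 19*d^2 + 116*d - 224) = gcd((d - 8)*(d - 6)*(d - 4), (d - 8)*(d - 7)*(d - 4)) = d^2 - 12*d + 32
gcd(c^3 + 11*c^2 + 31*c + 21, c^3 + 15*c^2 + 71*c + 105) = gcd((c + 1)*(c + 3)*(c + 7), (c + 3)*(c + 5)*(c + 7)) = c^2 + 10*c + 21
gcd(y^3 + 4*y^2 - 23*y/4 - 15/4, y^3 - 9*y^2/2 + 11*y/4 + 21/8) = y^2 - y - 3/4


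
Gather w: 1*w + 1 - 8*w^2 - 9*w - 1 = -8*w^2 - 8*w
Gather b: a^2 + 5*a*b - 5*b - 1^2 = a^2 + b*(5*a - 5) - 1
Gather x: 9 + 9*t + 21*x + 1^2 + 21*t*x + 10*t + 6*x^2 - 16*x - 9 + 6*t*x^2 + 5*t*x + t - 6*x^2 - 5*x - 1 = 6*t*x^2 + 26*t*x + 20*t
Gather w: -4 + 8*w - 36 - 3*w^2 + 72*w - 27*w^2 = -30*w^2 + 80*w - 40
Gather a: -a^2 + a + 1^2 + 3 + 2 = -a^2 + a + 6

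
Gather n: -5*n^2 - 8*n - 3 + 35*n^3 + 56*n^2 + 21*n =35*n^3 + 51*n^2 + 13*n - 3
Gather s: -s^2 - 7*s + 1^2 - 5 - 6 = -s^2 - 7*s - 10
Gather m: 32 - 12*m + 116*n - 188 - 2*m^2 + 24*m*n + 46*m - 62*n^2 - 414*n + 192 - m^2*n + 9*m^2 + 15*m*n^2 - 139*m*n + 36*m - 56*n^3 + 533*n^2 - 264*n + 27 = m^2*(7 - n) + m*(15*n^2 - 115*n + 70) - 56*n^3 + 471*n^2 - 562*n + 63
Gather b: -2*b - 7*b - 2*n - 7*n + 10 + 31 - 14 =-9*b - 9*n + 27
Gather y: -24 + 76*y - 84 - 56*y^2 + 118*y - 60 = -56*y^2 + 194*y - 168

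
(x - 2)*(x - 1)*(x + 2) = x^3 - x^2 - 4*x + 4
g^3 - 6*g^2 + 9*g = g*(g - 3)^2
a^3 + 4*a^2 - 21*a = a*(a - 3)*(a + 7)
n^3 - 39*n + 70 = (n - 5)*(n - 2)*(n + 7)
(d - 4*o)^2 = d^2 - 8*d*o + 16*o^2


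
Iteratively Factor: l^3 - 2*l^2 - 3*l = (l)*(l^2 - 2*l - 3) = l*(l + 1)*(l - 3)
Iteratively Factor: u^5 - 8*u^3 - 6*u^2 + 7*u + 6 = (u + 1)*(u^4 - u^3 - 7*u^2 + u + 6) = (u - 3)*(u + 1)*(u^3 + 2*u^2 - u - 2) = (u - 3)*(u + 1)^2*(u^2 + u - 2) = (u - 3)*(u - 1)*(u + 1)^2*(u + 2)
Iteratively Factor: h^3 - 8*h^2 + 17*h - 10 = (h - 2)*(h^2 - 6*h + 5) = (h - 5)*(h - 2)*(h - 1)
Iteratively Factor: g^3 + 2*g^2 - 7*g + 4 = (g + 4)*(g^2 - 2*g + 1) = (g - 1)*(g + 4)*(g - 1)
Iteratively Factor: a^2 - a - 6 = (a + 2)*(a - 3)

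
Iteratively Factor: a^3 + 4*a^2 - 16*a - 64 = (a + 4)*(a^2 - 16) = (a - 4)*(a + 4)*(a + 4)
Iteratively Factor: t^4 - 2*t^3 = (t - 2)*(t^3) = t*(t - 2)*(t^2) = t^2*(t - 2)*(t)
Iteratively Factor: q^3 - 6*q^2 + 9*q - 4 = (q - 1)*(q^2 - 5*q + 4) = (q - 4)*(q - 1)*(q - 1)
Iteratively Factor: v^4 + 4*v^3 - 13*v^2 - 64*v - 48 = (v + 3)*(v^3 + v^2 - 16*v - 16) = (v + 1)*(v + 3)*(v^2 - 16) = (v + 1)*(v + 3)*(v + 4)*(v - 4)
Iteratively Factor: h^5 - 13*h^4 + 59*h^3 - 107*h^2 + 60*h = (h - 3)*(h^4 - 10*h^3 + 29*h^2 - 20*h) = (h - 5)*(h - 3)*(h^3 - 5*h^2 + 4*h) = (h - 5)*(h - 3)*(h - 1)*(h^2 - 4*h) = (h - 5)*(h - 4)*(h - 3)*(h - 1)*(h)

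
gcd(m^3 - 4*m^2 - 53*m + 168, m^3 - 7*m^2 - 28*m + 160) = m - 8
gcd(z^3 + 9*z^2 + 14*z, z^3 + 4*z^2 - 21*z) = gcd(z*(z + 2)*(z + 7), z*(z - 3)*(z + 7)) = z^2 + 7*z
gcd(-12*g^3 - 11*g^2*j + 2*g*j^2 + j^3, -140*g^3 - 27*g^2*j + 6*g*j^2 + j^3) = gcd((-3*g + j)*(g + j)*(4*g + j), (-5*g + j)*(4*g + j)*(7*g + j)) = 4*g + j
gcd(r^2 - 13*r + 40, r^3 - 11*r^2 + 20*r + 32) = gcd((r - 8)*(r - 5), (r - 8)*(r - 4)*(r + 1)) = r - 8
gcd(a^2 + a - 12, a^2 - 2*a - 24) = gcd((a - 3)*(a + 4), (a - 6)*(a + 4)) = a + 4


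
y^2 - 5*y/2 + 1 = (y - 2)*(y - 1/2)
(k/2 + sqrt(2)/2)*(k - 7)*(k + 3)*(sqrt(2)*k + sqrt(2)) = sqrt(2)*k^4/2 - 3*sqrt(2)*k^3/2 + k^3 - 25*sqrt(2)*k^2/2 - 3*k^2 - 25*k - 21*sqrt(2)*k/2 - 21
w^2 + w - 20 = (w - 4)*(w + 5)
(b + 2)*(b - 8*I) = b^2 + 2*b - 8*I*b - 16*I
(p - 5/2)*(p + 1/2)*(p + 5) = p^3 + 3*p^2 - 45*p/4 - 25/4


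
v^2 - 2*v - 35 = (v - 7)*(v + 5)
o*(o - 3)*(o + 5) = o^3 + 2*o^2 - 15*o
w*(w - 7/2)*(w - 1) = w^3 - 9*w^2/2 + 7*w/2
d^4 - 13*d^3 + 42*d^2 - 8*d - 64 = (d - 8)*(d - 4)*(d - 2)*(d + 1)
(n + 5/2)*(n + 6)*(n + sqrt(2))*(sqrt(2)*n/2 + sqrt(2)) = sqrt(2)*n^4/2 + n^3 + 21*sqrt(2)*n^3/4 + 21*n^2/2 + 16*sqrt(2)*n^2 + 15*sqrt(2)*n + 32*n + 30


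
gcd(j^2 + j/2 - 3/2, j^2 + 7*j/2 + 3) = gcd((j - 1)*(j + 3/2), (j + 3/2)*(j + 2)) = j + 3/2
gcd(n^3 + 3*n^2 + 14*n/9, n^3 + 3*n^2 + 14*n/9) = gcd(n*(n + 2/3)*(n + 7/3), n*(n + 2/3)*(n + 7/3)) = n^3 + 3*n^2 + 14*n/9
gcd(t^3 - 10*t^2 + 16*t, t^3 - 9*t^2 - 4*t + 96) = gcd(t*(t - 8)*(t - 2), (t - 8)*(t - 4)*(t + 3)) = t - 8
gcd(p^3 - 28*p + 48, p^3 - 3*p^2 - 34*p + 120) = p^2 + 2*p - 24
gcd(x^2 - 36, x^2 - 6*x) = x - 6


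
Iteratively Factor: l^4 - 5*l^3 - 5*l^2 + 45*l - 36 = (l - 4)*(l^3 - l^2 - 9*l + 9) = (l - 4)*(l + 3)*(l^2 - 4*l + 3) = (l - 4)*(l - 1)*(l + 3)*(l - 3)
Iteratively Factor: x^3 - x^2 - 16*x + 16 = (x - 4)*(x^2 + 3*x - 4) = (x - 4)*(x - 1)*(x + 4)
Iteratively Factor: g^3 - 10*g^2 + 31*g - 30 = (g - 5)*(g^2 - 5*g + 6) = (g - 5)*(g - 2)*(g - 3)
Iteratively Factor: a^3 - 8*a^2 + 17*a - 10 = (a - 5)*(a^2 - 3*a + 2) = (a - 5)*(a - 2)*(a - 1)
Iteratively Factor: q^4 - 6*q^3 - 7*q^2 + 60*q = (q + 3)*(q^3 - 9*q^2 + 20*q) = (q - 4)*(q + 3)*(q^2 - 5*q) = q*(q - 4)*(q + 3)*(q - 5)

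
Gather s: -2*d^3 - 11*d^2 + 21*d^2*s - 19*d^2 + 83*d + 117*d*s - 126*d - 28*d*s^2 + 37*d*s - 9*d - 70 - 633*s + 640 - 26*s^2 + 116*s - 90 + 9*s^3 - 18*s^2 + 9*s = -2*d^3 - 30*d^2 - 52*d + 9*s^3 + s^2*(-28*d - 44) + s*(21*d^2 + 154*d - 508) + 480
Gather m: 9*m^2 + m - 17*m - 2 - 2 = 9*m^2 - 16*m - 4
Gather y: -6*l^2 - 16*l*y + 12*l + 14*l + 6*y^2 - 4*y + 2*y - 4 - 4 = -6*l^2 + 26*l + 6*y^2 + y*(-16*l - 2) - 8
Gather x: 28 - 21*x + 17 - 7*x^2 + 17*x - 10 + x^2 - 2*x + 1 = -6*x^2 - 6*x + 36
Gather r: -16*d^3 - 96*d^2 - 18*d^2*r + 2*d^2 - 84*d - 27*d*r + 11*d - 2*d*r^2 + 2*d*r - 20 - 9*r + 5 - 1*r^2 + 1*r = -16*d^3 - 94*d^2 - 73*d + r^2*(-2*d - 1) + r*(-18*d^2 - 25*d - 8) - 15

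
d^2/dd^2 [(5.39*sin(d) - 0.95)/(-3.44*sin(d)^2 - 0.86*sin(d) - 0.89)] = (63.7831039999999*sin(d)^5 - 60.913456*sin(d)^4 - 235.009792*sin(d)^3 + 74.257474*sin(d)^2 + 120.871573*sin(d) + 3.839212)/(3.44*sin(d)^2 + 0.86*sin(d) + 0.89)^3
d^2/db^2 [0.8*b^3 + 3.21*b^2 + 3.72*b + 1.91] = 4.8*b + 6.42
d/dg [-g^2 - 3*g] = -2*g - 3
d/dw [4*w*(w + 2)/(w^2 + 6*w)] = 16/(w^2 + 12*w + 36)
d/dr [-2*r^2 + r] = 1 - 4*r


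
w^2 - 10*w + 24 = (w - 6)*(w - 4)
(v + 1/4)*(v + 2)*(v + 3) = v^3 + 21*v^2/4 + 29*v/4 + 3/2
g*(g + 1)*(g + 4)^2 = g^4 + 9*g^3 + 24*g^2 + 16*g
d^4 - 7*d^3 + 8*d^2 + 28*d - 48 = (d - 4)*(d - 3)*(d - 2)*(d + 2)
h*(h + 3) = h^2 + 3*h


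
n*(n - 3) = n^2 - 3*n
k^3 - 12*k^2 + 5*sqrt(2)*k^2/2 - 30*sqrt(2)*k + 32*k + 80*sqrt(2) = (k - 8)*(k - 4)*(k + 5*sqrt(2)/2)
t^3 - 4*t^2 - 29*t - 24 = (t - 8)*(t + 1)*(t + 3)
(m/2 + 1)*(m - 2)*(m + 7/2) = m^3/2 + 7*m^2/4 - 2*m - 7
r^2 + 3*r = r*(r + 3)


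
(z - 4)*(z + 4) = z^2 - 16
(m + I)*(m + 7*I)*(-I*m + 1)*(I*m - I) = m^4 - m^3 + 9*I*m^3 - 15*m^2 - 9*I*m^2 + 15*m - 7*I*m + 7*I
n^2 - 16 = (n - 4)*(n + 4)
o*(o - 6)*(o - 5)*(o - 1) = o^4 - 12*o^3 + 41*o^2 - 30*o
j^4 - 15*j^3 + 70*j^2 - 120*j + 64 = (j - 8)*(j - 4)*(j - 2)*(j - 1)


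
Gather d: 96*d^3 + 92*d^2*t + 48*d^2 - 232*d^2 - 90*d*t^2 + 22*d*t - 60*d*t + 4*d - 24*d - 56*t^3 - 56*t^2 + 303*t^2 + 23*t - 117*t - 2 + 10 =96*d^3 + d^2*(92*t - 184) + d*(-90*t^2 - 38*t - 20) - 56*t^3 + 247*t^2 - 94*t + 8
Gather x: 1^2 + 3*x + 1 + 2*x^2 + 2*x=2*x^2 + 5*x + 2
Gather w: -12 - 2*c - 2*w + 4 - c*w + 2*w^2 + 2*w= -c*w - 2*c + 2*w^2 - 8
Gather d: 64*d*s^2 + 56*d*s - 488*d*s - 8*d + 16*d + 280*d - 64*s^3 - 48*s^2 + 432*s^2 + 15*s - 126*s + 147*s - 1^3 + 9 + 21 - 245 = d*(64*s^2 - 432*s + 288) - 64*s^3 + 384*s^2 + 36*s - 216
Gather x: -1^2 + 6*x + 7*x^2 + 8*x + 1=7*x^2 + 14*x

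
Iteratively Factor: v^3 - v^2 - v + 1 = (v + 1)*(v^2 - 2*v + 1) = (v - 1)*(v + 1)*(v - 1)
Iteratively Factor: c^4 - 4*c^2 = (c + 2)*(c^3 - 2*c^2) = (c - 2)*(c + 2)*(c^2) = c*(c - 2)*(c + 2)*(c)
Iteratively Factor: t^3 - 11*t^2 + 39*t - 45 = (t - 5)*(t^2 - 6*t + 9) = (t - 5)*(t - 3)*(t - 3)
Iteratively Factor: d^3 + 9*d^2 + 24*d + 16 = (d + 4)*(d^2 + 5*d + 4) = (d + 1)*(d + 4)*(d + 4)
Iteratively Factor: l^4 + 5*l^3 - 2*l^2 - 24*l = (l)*(l^3 + 5*l^2 - 2*l - 24) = l*(l + 3)*(l^2 + 2*l - 8) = l*(l + 3)*(l + 4)*(l - 2)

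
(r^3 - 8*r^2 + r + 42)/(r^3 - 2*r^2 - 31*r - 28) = (r^2 - r - 6)/(r^2 + 5*r + 4)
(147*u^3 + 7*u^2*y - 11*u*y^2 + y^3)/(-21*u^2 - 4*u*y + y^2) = -7*u + y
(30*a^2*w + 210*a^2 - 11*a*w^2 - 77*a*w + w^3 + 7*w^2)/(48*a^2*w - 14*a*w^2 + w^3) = (-5*a*w - 35*a + w^2 + 7*w)/(w*(-8*a + w))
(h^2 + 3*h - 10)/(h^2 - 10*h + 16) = (h + 5)/(h - 8)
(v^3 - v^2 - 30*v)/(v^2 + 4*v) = (v^2 - v - 30)/(v + 4)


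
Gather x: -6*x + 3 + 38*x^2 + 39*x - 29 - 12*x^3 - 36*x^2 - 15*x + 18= -12*x^3 + 2*x^2 + 18*x - 8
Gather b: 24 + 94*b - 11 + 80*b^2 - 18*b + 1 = 80*b^2 + 76*b + 14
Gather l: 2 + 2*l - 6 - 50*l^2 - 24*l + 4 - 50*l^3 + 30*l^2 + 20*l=-50*l^3 - 20*l^2 - 2*l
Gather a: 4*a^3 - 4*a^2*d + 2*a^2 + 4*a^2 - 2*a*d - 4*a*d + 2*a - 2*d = 4*a^3 + a^2*(6 - 4*d) + a*(2 - 6*d) - 2*d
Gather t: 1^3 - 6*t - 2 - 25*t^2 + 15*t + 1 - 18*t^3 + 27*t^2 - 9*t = -18*t^3 + 2*t^2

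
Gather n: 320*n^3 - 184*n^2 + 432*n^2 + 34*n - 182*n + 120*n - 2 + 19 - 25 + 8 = 320*n^3 + 248*n^2 - 28*n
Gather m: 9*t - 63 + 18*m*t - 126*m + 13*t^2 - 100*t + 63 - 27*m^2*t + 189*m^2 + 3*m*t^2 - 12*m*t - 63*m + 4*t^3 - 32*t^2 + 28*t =m^2*(189 - 27*t) + m*(3*t^2 + 6*t - 189) + 4*t^3 - 19*t^2 - 63*t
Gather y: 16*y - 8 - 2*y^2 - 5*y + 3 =-2*y^2 + 11*y - 5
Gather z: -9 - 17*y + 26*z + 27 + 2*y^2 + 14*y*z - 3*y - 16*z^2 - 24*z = 2*y^2 - 20*y - 16*z^2 + z*(14*y + 2) + 18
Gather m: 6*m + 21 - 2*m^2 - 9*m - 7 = -2*m^2 - 3*m + 14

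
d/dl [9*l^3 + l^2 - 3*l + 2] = 27*l^2 + 2*l - 3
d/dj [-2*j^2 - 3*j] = -4*j - 3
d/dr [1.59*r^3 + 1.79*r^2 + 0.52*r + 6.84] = 4.77*r^2 + 3.58*r + 0.52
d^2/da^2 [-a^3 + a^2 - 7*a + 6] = 2 - 6*a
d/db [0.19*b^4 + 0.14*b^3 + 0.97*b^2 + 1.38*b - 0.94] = 0.76*b^3 + 0.42*b^2 + 1.94*b + 1.38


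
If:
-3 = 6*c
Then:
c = -1/2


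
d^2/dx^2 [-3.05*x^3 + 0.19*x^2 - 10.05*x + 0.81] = 0.38 - 18.3*x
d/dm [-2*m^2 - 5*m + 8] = -4*m - 5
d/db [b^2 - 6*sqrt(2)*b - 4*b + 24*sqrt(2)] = 2*b - 6*sqrt(2) - 4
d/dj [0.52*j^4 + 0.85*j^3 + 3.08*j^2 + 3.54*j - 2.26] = 2.08*j^3 + 2.55*j^2 + 6.16*j + 3.54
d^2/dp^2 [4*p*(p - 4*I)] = 8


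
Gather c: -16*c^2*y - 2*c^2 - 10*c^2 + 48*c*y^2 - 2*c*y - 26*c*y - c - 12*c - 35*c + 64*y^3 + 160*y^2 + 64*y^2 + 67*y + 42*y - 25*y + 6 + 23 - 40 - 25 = c^2*(-16*y - 12) + c*(48*y^2 - 28*y - 48) + 64*y^3 + 224*y^2 + 84*y - 36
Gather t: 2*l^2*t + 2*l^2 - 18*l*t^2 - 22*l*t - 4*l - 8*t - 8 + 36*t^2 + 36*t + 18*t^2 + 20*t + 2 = 2*l^2 - 4*l + t^2*(54 - 18*l) + t*(2*l^2 - 22*l + 48) - 6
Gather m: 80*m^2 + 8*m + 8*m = 80*m^2 + 16*m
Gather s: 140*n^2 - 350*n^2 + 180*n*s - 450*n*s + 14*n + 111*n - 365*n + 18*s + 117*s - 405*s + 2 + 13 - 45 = -210*n^2 - 240*n + s*(-270*n - 270) - 30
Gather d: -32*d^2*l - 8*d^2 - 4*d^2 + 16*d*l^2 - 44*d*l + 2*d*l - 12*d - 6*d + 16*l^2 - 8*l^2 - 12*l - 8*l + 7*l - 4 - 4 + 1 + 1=d^2*(-32*l - 12) + d*(16*l^2 - 42*l - 18) + 8*l^2 - 13*l - 6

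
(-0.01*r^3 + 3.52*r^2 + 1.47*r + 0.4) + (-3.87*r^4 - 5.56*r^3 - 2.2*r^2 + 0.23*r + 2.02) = -3.87*r^4 - 5.57*r^3 + 1.32*r^2 + 1.7*r + 2.42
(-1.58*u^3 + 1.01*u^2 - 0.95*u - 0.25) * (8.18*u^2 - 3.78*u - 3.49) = -12.9244*u^5 + 14.2342*u^4 - 6.0746*u^3 - 1.9789*u^2 + 4.2605*u + 0.8725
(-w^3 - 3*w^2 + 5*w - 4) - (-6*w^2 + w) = -w^3 + 3*w^2 + 4*w - 4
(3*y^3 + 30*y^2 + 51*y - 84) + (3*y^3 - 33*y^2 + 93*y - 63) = 6*y^3 - 3*y^2 + 144*y - 147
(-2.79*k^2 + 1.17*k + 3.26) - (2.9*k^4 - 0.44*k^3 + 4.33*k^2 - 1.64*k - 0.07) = -2.9*k^4 + 0.44*k^3 - 7.12*k^2 + 2.81*k + 3.33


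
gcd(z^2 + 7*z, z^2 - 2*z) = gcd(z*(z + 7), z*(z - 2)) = z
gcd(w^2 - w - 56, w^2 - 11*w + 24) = w - 8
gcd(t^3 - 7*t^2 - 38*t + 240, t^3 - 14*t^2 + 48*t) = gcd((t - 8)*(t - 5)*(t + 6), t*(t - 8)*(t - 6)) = t - 8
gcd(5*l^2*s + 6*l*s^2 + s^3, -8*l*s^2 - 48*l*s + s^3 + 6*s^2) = s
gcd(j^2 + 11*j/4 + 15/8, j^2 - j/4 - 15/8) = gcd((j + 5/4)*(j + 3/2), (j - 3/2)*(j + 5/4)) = j + 5/4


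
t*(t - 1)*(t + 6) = t^3 + 5*t^2 - 6*t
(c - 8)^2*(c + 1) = c^3 - 15*c^2 + 48*c + 64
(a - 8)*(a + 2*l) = a^2 + 2*a*l - 8*a - 16*l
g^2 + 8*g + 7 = (g + 1)*(g + 7)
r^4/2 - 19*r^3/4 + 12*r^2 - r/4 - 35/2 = (r/2 + 1/2)*(r - 5)*(r - 7/2)*(r - 2)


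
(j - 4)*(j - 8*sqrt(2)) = j^2 - 8*sqrt(2)*j - 4*j + 32*sqrt(2)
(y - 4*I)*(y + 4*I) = y^2 + 16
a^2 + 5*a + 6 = (a + 2)*(a + 3)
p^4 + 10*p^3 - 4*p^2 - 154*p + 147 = (p - 3)*(p - 1)*(p + 7)^2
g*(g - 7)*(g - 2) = g^3 - 9*g^2 + 14*g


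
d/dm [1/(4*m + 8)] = -1/(4*(m + 2)^2)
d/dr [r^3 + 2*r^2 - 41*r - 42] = 3*r^2 + 4*r - 41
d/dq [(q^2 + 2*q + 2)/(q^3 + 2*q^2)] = (-q^3 - 4*q^2 - 10*q - 8)/(q^3*(q^2 + 4*q + 4))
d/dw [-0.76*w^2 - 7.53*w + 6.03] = -1.52*w - 7.53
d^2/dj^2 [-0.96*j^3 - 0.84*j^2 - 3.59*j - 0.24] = -5.76*j - 1.68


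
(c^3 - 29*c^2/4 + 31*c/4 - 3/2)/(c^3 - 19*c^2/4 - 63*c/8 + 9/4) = 2*(c - 1)/(2*c + 3)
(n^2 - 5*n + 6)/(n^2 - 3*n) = (n - 2)/n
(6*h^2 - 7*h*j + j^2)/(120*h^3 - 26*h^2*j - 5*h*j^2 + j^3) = (h - j)/(20*h^2 - h*j - j^2)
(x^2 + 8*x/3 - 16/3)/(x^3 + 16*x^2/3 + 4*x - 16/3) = (3*x - 4)/(3*x^2 + 4*x - 4)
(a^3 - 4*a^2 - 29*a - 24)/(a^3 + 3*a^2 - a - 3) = (a - 8)/(a - 1)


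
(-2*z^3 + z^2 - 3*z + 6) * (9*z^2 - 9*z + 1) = -18*z^5 + 27*z^4 - 38*z^3 + 82*z^2 - 57*z + 6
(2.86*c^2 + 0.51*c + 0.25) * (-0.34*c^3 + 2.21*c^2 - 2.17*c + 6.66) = -0.9724*c^5 + 6.1472*c^4 - 5.1641*c^3 + 18.4934*c^2 + 2.8541*c + 1.665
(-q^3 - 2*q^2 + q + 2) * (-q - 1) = q^4 + 3*q^3 + q^2 - 3*q - 2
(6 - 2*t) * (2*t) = -4*t^2 + 12*t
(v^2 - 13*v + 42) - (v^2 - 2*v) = 42 - 11*v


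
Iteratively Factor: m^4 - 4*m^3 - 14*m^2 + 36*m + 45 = (m + 3)*(m^3 - 7*m^2 + 7*m + 15) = (m - 5)*(m + 3)*(m^2 - 2*m - 3) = (m - 5)*(m - 3)*(m + 3)*(m + 1)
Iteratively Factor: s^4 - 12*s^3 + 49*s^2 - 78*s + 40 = (s - 4)*(s^3 - 8*s^2 + 17*s - 10) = (s - 4)*(s - 2)*(s^2 - 6*s + 5) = (s - 4)*(s - 2)*(s - 1)*(s - 5)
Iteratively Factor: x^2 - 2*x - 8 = (x - 4)*(x + 2)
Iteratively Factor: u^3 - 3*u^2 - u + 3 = (u + 1)*(u^2 - 4*u + 3) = (u - 1)*(u + 1)*(u - 3)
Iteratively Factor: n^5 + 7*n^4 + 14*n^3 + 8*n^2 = (n + 1)*(n^4 + 6*n^3 + 8*n^2) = (n + 1)*(n + 2)*(n^3 + 4*n^2) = (n + 1)*(n + 2)*(n + 4)*(n^2) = n*(n + 1)*(n + 2)*(n + 4)*(n)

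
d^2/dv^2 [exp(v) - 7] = exp(v)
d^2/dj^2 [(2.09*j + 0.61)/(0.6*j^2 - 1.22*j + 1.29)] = ((4.3676 - 7.524*j)*(0.6*j^2 - 1.22*j + 1.29) + (1.2*j - 1.22)*(2.09*j + 0.61)*(2.4*j - 2.44))/(0.6*j^2 - 1.22*j + 1.29)^3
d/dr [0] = 0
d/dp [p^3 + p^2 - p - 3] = 3*p^2 + 2*p - 1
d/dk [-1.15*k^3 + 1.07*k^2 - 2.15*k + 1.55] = -3.45*k^2 + 2.14*k - 2.15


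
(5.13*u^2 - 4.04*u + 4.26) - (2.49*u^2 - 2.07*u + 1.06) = 2.64*u^2 - 1.97*u + 3.2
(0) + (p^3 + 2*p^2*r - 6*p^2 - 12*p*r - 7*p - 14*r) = p^3 + 2*p^2*r - 6*p^2 - 12*p*r - 7*p - 14*r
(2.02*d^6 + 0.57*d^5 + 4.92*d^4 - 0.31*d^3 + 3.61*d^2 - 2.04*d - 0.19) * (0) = 0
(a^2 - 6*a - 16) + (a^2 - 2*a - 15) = 2*a^2 - 8*a - 31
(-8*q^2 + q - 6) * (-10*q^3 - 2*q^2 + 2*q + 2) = 80*q^5 + 6*q^4 + 42*q^3 - 2*q^2 - 10*q - 12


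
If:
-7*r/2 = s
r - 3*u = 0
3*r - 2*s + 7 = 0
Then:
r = -7/10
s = 49/20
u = -7/30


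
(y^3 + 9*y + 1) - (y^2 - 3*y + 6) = y^3 - y^2 + 12*y - 5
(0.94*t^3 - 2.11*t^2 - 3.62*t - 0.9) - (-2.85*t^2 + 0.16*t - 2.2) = 0.94*t^3 + 0.74*t^2 - 3.78*t + 1.3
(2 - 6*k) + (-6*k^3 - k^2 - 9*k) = -6*k^3 - k^2 - 15*k + 2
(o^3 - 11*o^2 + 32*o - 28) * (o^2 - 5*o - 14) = o^5 - 16*o^4 + 73*o^3 - 34*o^2 - 308*o + 392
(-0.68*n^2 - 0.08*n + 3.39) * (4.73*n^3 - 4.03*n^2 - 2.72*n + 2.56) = -3.2164*n^5 + 2.362*n^4 + 18.2067*n^3 - 15.1849*n^2 - 9.4256*n + 8.6784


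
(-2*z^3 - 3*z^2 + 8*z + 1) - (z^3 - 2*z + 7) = -3*z^3 - 3*z^2 + 10*z - 6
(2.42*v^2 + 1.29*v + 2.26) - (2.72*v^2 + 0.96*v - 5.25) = -0.3*v^2 + 0.33*v + 7.51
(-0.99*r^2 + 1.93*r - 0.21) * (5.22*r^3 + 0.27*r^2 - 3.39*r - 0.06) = -5.1678*r^5 + 9.8073*r^4 + 2.781*r^3 - 6.54*r^2 + 0.5961*r + 0.0126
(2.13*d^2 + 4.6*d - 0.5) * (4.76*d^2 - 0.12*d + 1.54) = 10.1388*d^4 + 21.6404*d^3 + 0.3482*d^2 + 7.144*d - 0.77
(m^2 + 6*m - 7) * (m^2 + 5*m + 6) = m^4 + 11*m^3 + 29*m^2 + m - 42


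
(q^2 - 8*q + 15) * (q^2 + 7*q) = q^4 - q^3 - 41*q^2 + 105*q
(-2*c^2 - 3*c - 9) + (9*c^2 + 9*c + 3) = 7*c^2 + 6*c - 6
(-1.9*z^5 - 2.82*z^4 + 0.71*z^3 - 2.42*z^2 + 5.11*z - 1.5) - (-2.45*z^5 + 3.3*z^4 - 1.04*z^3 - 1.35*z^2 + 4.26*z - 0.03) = 0.55*z^5 - 6.12*z^4 + 1.75*z^3 - 1.07*z^2 + 0.850000000000001*z - 1.47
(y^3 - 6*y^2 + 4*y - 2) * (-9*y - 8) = -9*y^4 + 46*y^3 + 12*y^2 - 14*y + 16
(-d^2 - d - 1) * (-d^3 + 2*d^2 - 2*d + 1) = d^5 - d^4 + d^3 - d^2 + d - 1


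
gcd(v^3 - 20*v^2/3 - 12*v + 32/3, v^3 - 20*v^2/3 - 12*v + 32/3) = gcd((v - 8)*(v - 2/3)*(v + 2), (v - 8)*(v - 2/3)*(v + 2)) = v^3 - 20*v^2/3 - 12*v + 32/3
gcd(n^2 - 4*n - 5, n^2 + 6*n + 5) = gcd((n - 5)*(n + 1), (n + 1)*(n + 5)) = n + 1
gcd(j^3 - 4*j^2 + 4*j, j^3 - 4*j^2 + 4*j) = j^3 - 4*j^2 + 4*j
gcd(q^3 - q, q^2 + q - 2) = q - 1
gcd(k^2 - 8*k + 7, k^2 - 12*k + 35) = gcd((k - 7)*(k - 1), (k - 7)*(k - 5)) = k - 7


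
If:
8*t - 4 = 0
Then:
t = 1/2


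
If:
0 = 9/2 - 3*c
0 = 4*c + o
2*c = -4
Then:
No Solution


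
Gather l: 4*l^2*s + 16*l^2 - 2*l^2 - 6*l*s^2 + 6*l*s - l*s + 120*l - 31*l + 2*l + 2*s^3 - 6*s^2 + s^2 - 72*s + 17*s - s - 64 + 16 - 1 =l^2*(4*s + 14) + l*(-6*s^2 + 5*s + 91) + 2*s^3 - 5*s^2 - 56*s - 49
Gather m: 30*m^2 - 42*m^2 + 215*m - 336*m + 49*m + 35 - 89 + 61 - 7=-12*m^2 - 72*m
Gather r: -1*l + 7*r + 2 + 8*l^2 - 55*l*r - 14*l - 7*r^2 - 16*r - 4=8*l^2 - 15*l - 7*r^2 + r*(-55*l - 9) - 2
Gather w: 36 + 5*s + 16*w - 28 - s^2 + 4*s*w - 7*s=-s^2 - 2*s + w*(4*s + 16) + 8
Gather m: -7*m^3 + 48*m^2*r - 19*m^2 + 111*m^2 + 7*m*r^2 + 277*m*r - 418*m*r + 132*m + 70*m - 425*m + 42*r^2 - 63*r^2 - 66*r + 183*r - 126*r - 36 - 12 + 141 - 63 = -7*m^3 + m^2*(48*r + 92) + m*(7*r^2 - 141*r - 223) - 21*r^2 - 9*r + 30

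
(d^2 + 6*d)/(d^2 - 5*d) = (d + 6)/(d - 5)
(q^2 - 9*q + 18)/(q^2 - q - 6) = (q - 6)/(q + 2)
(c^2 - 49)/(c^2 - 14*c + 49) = (c + 7)/(c - 7)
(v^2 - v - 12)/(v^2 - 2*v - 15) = (v - 4)/(v - 5)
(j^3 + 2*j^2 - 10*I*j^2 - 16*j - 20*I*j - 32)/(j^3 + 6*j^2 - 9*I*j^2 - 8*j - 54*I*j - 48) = (j^2 + 2*j*(1 - I) - 4*I)/(j^2 + j*(6 - I) - 6*I)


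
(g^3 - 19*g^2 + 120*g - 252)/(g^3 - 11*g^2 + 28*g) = (g^2 - 12*g + 36)/(g*(g - 4))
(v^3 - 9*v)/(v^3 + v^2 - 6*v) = (v - 3)/(v - 2)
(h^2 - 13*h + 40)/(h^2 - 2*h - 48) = (h - 5)/(h + 6)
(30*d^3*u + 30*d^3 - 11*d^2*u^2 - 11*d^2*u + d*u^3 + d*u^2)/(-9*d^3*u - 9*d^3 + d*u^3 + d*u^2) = (30*d^2 - 11*d*u + u^2)/(-9*d^2 + u^2)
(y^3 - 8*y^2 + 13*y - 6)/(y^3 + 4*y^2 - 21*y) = (y^3 - 8*y^2 + 13*y - 6)/(y*(y^2 + 4*y - 21))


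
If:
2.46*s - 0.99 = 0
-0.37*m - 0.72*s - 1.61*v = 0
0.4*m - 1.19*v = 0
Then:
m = -0.32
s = 0.40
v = -0.11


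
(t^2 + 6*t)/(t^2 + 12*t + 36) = t/(t + 6)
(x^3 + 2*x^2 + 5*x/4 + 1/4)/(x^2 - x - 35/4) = (4*x^3 + 8*x^2 + 5*x + 1)/(4*x^2 - 4*x - 35)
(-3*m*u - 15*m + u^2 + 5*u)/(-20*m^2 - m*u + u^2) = (3*m*u + 15*m - u^2 - 5*u)/(20*m^2 + m*u - u^2)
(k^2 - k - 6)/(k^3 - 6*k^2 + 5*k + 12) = (k + 2)/(k^2 - 3*k - 4)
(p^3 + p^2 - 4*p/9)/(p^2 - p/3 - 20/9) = p*(3*p - 1)/(3*p - 5)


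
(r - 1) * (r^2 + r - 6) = r^3 - 7*r + 6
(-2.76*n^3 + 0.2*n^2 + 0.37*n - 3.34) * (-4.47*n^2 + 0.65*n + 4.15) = 12.3372*n^5 - 2.688*n^4 - 12.9779*n^3 + 16.0003*n^2 - 0.6355*n - 13.861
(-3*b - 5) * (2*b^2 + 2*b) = -6*b^3 - 16*b^2 - 10*b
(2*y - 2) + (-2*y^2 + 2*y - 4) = -2*y^2 + 4*y - 6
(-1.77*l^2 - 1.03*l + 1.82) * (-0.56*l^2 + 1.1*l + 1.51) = 0.9912*l^4 - 1.3702*l^3 - 4.8249*l^2 + 0.4467*l + 2.7482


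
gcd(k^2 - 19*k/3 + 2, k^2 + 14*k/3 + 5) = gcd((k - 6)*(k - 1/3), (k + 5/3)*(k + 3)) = 1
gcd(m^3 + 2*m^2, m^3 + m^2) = m^2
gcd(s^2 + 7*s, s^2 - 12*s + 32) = 1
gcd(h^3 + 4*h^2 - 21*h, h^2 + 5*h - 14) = h + 7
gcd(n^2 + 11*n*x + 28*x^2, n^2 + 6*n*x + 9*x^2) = 1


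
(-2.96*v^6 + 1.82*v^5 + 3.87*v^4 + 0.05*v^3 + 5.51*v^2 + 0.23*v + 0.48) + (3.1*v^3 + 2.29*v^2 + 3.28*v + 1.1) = -2.96*v^6 + 1.82*v^5 + 3.87*v^4 + 3.15*v^3 + 7.8*v^2 + 3.51*v + 1.58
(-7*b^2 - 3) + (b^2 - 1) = -6*b^2 - 4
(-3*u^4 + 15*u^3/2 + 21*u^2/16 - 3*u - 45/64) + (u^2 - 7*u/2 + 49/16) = -3*u^4 + 15*u^3/2 + 37*u^2/16 - 13*u/2 + 151/64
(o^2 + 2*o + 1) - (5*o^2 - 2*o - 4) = -4*o^2 + 4*o + 5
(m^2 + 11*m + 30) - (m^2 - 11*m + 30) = 22*m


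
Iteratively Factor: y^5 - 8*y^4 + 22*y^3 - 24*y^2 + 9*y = (y - 3)*(y^4 - 5*y^3 + 7*y^2 - 3*y) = (y - 3)*(y - 1)*(y^3 - 4*y^2 + 3*y) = y*(y - 3)*(y - 1)*(y^2 - 4*y + 3) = y*(y - 3)*(y - 1)^2*(y - 3)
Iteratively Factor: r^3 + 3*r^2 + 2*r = (r)*(r^2 + 3*r + 2) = r*(r + 1)*(r + 2)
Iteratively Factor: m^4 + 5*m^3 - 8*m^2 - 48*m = (m + 4)*(m^3 + m^2 - 12*m) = (m - 3)*(m + 4)*(m^2 + 4*m) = m*(m - 3)*(m + 4)*(m + 4)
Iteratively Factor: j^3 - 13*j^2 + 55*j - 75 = (j - 5)*(j^2 - 8*j + 15) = (j - 5)^2*(j - 3)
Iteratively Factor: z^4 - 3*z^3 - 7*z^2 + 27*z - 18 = (z - 2)*(z^3 - z^2 - 9*z + 9) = (z - 2)*(z - 1)*(z^2 - 9) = (z - 3)*(z - 2)*(z - 1)*(z + 3)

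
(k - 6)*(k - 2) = k^2 - 8*k + 12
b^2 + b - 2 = (b - 1)*(b + 2)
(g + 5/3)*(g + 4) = g^2 + 17*g/3 + 20/3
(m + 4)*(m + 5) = m^2 + 9*m + 20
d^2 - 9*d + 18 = (d - 6)*(d - 3)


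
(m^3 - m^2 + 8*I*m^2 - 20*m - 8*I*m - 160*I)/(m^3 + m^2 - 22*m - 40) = (m + 8*I)/(m + 2)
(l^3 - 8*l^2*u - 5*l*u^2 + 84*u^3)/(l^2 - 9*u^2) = (-l^2 + 11*l*u - 28*u^2)/(-l + 3*u)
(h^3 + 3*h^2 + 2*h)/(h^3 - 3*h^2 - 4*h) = (h + 2)/(h - 4)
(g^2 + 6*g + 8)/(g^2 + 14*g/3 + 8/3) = 3*(g + 2)/(3*g + 2)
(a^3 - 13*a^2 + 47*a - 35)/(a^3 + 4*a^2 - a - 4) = (a^2 - 12*a + 35)/(a^2 + 5*a + 4)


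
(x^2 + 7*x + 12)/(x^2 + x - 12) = (x + 3)/(x - 3)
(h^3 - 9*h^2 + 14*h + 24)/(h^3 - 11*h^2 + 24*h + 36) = (h - 4)/(h - 6)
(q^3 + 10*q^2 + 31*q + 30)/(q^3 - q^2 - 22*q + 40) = (q^2 + 5*q + 6)/(q^2 - 6*q + 8)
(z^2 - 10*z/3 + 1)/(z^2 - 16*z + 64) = (z^2 - 10*z/3 + 1)/(z^2 - 16*z + 64)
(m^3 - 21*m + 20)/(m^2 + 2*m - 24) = (m^2 + 4*m - 5)/(m + 6)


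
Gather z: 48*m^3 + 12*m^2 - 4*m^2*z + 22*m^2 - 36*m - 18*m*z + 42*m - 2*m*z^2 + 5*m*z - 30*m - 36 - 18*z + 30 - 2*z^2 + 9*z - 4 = 48*m^3 + 34*m^2 - 24*m + z^2*(-2*m - 2) + z*(-4*m^2 - 13*m - 9) - 10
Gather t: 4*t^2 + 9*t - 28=4*t^2 + 9*t - 28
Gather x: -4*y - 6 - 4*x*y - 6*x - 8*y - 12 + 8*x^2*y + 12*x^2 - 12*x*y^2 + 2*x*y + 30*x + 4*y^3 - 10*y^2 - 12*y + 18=x^2*(8*y + 12) + x*(-12*y^2 - 2*y + 24) + 4*y^3 - 10*y^2 - 24*y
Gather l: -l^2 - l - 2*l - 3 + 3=-l^2 - 3*l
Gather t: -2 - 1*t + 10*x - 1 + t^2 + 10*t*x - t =t^2 + t*(10*x - 2) + 10*x - 3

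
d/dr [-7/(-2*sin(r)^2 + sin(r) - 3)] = 7*(1 - 4*sin(r))*cos(r)/(-sin(r) - cos(2*r) + 4)^2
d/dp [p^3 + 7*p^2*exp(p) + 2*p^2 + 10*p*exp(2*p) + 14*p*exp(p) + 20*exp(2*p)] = 7*p^2*exp(p) + 3*p^2 + 20*p*exp(2*p) + 28*p*exp(p) + 4*p + 50*exp(2*p) + 14*exp(p)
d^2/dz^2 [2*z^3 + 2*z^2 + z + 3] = 12*z + 4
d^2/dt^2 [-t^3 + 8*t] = -6*t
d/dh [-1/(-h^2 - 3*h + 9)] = (-2*h - 3)/(h^2 + 3*h - 9)^2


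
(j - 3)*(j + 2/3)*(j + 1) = j^3 - 4*j^2/3 - 13*j/3 - 2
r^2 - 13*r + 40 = (r - 8)*(r - 5)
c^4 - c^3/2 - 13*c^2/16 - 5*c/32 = c*(c - 5/4)*(c + 1/4)*(c + 1/2)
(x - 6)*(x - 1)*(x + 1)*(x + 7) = x^4 + x^3 - 43*x^2 - x + 42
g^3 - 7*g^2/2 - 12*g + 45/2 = (g - 5)*(g - 3/2)*(g + 3)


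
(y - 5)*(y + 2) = y^2 - 3*y - 10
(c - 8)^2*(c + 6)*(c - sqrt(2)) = c^4 - 10*c^3 - sqrt(2)*c^3 - 32*c^2 + 10*sqrt(2)*c^2 + 32*sqrt(2)*c + 384*c - 384*sqrt(2)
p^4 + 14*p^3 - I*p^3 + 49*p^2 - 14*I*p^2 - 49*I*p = p*(p + 7)^2*(p - I)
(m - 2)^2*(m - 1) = m^3 - 5*m^2 + 8*m - 4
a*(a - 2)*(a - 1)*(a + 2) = a^4 - a^3 - 4*a^2 + 4*a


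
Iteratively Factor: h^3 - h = (h + 1)*(h^2 - h) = h*(h + 1)*(h - 1)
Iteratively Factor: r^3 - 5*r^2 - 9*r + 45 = (r - 3)*(r^2 - 2*r - 15) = (r - 5)*(r - 3)*(r + 3)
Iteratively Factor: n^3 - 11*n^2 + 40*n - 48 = (n - 3)*(n^2 - 8*n + 16) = (n - 4)*(n - 3)*(n - 4)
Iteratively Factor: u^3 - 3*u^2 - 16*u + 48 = (u - 4)*(u^2 + u - 12) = (u - 4)*(u + 4)*(u - 3)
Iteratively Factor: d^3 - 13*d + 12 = (d - 3)*(d^2 + 3*d - 4) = (d - 3)*(d + 4)*(d - 1)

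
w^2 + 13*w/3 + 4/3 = (w + 1/3)*(w + 4)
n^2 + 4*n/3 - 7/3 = (n - 1)*(n + 7/3)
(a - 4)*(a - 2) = a^2 - 6*a + 8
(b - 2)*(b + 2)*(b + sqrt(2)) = b^3 + sqrt(2)*b^2 - 4*b - 4*sqrt(2)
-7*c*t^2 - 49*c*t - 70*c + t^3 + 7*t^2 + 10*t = (-7*c + t)*(t + 2)*(t + 5)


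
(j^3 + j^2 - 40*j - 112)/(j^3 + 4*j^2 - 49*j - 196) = (j + 4)/(j + 7)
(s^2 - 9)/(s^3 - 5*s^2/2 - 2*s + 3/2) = 2*(s + 3)/(2*s^2 + s - 1)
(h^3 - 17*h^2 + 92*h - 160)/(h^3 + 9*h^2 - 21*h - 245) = (h^2 - 12*h + 32)/(h^2 + 14*h + 49)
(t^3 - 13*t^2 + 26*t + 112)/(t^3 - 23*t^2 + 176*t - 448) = (t + 2)/(t - 8)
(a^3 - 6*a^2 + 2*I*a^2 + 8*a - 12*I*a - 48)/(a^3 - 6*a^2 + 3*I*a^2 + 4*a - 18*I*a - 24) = (a - 2*I)/(a - I)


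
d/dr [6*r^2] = 12*r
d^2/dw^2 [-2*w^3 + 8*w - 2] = -12*w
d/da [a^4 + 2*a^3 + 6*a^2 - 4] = 2*a*(2*a^2 + 3*a + 6)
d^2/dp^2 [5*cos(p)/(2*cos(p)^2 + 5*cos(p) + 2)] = (-20*sin(p)^2*cos(p) + 50*sin(p)^2 - 120*cos(p) - 150)*sin(p)^2/((cos(p) + 2)^3*(2*cos(p) + 1)^3)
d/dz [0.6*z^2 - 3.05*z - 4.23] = 1.2*z - 3.05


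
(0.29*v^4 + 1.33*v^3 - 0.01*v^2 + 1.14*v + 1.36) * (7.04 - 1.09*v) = -0.3161*v^5 + 0.5919*v^4 + 9.3741*v^3 - 1.313*v^2 + 6.5432*v + 9.5744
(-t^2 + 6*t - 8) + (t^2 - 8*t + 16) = 8 - 2*t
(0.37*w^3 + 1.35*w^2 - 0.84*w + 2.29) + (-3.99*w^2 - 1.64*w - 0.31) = 0.37*w^3 - 2.64*w^2 - 2.48*w + 1.98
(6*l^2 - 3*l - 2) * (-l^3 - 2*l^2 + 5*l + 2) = -6*l^5 - 9*l^4 + 38*l^3 + l^2 - 16*l - 4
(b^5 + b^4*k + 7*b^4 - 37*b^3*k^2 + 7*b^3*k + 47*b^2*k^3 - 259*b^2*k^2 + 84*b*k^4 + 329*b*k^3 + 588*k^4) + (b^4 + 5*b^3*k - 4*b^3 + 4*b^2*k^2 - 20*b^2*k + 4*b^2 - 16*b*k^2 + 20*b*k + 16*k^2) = b^5 + b^4*k + 8*b^4 - 37*b^3*k^2 + 12*b^3*k - 4*b^3 + 47*b^2*k^3 - 255*b^2*k^2 - 20*b^2*k + 4*b^2 + 84*b*k^4 + 329*b*k^3 - 16*b*k^2 + 20*b*k + 588*k^4 + 16*k^2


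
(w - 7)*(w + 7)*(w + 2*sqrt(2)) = w^3 + 2*sqrt(2)*w^2 - 49*w - 98*sqrt(2)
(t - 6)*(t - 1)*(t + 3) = t^3 - 4*t^2 - 15*t + 18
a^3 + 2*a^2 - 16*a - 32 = (a - 4)*(a + 2)*(a + 4)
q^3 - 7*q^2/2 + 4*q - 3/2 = (q - 3/2)*(q - 1)^2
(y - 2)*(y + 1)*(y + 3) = y^3 + 2*y^2 - 5*y - 6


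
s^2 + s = s*(s + 1)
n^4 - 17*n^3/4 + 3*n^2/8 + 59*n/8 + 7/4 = (n - 7/2)*(n - 2)*(n + 1/4)*(n + 1)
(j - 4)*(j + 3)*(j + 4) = j^3 + 3*j^2 - 16*j - 48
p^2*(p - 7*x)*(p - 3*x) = p^4 - 10*p^3*x + 21*p^2*x^2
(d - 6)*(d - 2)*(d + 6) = d^3 - 2*d^2 - 36*d + 72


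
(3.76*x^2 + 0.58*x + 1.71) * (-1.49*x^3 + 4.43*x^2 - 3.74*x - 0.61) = -5.6024*x^5 + 15.7926*x^4 - 14.0409*x^3 + 3.1125*x^2 - 6.7492*x - 1.0431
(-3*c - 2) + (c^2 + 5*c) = c^2 + 2*c - 2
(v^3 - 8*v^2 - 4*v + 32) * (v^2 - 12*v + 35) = v^5 - 20*v^4 + 127*v^3 - 200*v^2 - 524*v + 1120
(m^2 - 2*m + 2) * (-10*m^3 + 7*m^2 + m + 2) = -10*m^5 + 27*m^4 - 33*m^3 + 14*m^2 - 2*m + 4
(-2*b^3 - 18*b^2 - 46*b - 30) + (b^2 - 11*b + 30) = -2*b^3 - 17*b^2 - 57*b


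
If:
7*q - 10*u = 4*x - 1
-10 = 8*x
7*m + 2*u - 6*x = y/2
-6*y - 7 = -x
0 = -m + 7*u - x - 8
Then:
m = -1133/816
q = 677/2856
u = 625/816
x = -5/4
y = -11/8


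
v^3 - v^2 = v^2*(v - 1)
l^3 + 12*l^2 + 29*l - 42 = (l - 1)*(l + 6)*(l + 7)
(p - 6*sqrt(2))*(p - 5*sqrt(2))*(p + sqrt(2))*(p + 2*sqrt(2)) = p^4 - 8*sqrt(2)*p^3 - 2*p^2 + 136*sqrt(2)*p + 240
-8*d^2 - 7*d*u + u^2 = (-8*d + u)*(d + u)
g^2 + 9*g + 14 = (g + 2)*(g + 7)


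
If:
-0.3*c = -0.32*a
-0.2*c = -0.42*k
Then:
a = 1.96875*k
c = 2.1*k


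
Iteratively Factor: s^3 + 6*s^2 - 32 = (s + 4)*(s^2 + 2*s - 8) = (s + 4)^2*(s - 2)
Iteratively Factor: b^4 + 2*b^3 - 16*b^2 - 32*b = (b - 4)*(b^3 + 6*b^2 + 8*b) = b*(b - 4)*(b^2 + 6*b + 8) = b*(b - 4)*(b + 4)*(b + 2)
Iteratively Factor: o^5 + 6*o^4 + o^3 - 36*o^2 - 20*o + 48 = (o + 4)*(o^4 + 2*o^3 - 7*o^2 - 8*o + 12) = (o - 2)*(o + 4)*(o^3 + 4*o^2 + o - 6) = (o - 2)*(o + 2)*(o + 4)*(o^2 + 2*o - 3) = (o - 2)*(o - 1)*(o + 2)*(o + 4)*(o + 3)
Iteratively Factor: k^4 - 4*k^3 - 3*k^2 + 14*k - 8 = (k - 1)*(k^3 - 3*k^2 - 6*k + 8) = (k - 1)*(k + 2)*(k^2 - 5*k + 4) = (k - 1)^2*(k + 2)*(k - 4)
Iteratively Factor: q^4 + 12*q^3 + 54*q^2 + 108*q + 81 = (q + 3)*(q^3 + 9*q^2 + 27*q + 27) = (q + 3)^2*(q^2 + 6*q + 9) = (q + 3)^3*(q + 3)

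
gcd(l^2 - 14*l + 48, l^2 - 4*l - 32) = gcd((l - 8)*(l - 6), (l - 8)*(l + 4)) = l - 8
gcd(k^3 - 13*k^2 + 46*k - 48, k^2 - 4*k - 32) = k - 8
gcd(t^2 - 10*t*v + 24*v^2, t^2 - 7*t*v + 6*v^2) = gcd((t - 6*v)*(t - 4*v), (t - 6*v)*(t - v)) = t - 6*v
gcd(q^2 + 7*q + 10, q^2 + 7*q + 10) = q^2 + 7*q + 10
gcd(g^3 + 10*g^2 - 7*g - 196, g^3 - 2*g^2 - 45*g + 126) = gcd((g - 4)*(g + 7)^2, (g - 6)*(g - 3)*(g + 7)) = g + 7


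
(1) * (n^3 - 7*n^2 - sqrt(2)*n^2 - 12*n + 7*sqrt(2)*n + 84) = n^3 - 7*n^2 - sqrt(2)*n^2 - 12*n + 7*sqrt(2)*n + 84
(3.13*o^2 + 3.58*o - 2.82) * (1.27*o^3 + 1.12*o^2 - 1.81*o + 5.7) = 3.9751*o^5 + 8.0522*o^4 - 5.2371*o^3 + 8.2028*o^2 + 25.5102*o - 16.074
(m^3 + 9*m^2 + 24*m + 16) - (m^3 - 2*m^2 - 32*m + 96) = 11*m^2 + 56*m - 80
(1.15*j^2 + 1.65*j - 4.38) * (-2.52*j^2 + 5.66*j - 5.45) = -2.898*j^4 + 2.351*j^3 + 14.1091*j^2 - 33.7833*j + 23.871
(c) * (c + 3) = c^2 + 3*c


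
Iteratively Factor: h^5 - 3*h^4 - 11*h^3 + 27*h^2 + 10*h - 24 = (h - 4)*(h^4 + h^3 - 7*h^2 - h + 6) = (h - 4)*(h + 3)*(h^3 - 2*h^2 - h + 2) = (h - 4)*(h - 1)*(h + 3)*(h^2 - h - 2) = (h - 4)*(h - 2)*(h - 1)*(h + 3)*(h + 1)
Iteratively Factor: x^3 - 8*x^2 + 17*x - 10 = (x - 1)*(x^2 - 7*x + 10) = (x - 2)*(x - 1)*(x - 5)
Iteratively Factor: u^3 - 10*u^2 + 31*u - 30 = (u - 5)*(u^2 - 5*u + 6) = (u - 5)*(u - 2)*(u - 3)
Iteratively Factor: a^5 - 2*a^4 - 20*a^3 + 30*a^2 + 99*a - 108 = (a + 3)*(a^4 - 5*a^3 - 5*a^2 + 45*a - 36) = (a + 3)^2*(a^3 - 8*a^2 + 19*a - 12) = (a - 3)*(a + 3)^2*(a^2 - 5*a + 4) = (a - 4)*(a - 3)*(a + 3)^2*(a - 1)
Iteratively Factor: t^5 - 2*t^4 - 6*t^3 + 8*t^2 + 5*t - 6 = (t - 1)*(t^4 - t^3 - 7*t^2 + t + 6) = (t - 1)*(t + 1)*(t^3 - 2*t^2 - 5*t + 6) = (t - 1)*(t + 1)*(t + 2)*(t^2 - 4*t + 3) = (t - 3)*(t - 1)*(t + 1)*(t + 2)*(t - 1)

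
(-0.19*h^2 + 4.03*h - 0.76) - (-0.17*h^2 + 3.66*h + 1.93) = -0.02*h^2 + 0.37*h - 2.69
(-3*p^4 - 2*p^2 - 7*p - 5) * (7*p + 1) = -21*p^5 - 3*p^4 - 14*p^3 - 51*p^2 - 42*p - 5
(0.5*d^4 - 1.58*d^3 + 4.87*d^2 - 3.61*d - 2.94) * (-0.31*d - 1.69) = -0.155*d^5 - 0.3552*d^4 + 1.1605*d^3 - 7.1112*d^2 + 7.0123*d + 4.9686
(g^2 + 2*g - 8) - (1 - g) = g^2 + 3*g - 9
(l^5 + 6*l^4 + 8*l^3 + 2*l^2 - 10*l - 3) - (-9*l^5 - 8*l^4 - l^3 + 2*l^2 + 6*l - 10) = 10*l^5 + 14*l^4 + 9*l^3 - 16*l + 7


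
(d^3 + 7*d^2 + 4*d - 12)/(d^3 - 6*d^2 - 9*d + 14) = (d + 6)/(d - 7)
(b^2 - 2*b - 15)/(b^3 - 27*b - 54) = (b - 5)/(b^2 - 3*b - 18)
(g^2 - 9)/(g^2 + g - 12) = (g + 3)/(g + 4)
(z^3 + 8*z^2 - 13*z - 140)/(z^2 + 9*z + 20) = (z^2 + 3*z - 28)/(z + 4)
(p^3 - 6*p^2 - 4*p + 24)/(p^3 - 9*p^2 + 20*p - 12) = (p + 2)/(p - 1)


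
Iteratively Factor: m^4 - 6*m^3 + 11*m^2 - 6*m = (m - 2)*(m^3 - 4*m^2 + 3*m) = (m - 2)*(m - 1)*(m^2 - 3*m) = m*(m - 2)*(m - 1)*(m - 3)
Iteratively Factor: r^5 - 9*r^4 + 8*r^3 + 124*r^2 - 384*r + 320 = (r - 2)*(r^4 - 7*r^3 - 6*r^2 + 112*r - 160) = (r - 5)*(r - 2)*(r^3 - 2*r^2 - 16*r + 32) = (r - 5)*(r - 2)^2*(r^2 - 16) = (r - 5)*(r - 4)*(r - 2)^2*(r + 4)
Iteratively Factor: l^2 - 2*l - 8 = (l - 4)*(l + 2)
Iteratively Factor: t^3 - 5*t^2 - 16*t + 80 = (t - 4)*(t^2 - t - 20) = (t - 4)*(t + 4)*(t - 5)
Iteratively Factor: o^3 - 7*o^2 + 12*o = (o)*(o^2 - 7*o + 12) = o*(o - 3)*(o - 4)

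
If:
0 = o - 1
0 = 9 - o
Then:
No Solution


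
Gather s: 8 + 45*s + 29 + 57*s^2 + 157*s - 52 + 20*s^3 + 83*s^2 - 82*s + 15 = 20*s^3 + 140*s^2 + 120*s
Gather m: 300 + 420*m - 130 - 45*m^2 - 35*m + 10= -45*m^2 + 385*m + 180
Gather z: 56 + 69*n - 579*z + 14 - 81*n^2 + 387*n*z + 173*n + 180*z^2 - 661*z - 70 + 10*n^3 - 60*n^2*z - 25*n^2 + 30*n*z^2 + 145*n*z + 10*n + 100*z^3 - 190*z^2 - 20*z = 10*n^3 - 106*n^2 + 252*n + 100*z^3 + z^2*(30*n - 10) + z*(-60*n^2 + 532*n - 1260)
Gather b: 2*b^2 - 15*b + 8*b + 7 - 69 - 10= 2*b^2 - 7*b - 72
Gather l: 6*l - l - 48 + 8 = 5*l - 40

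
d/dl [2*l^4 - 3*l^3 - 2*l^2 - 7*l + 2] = 8*l^3 - 9*l^2 - 4*l - 7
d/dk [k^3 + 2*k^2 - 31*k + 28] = 3*k^2 + 4*k - 31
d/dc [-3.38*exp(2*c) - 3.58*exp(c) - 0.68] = (-6.76*exp(c) - 3.58)*exp(c)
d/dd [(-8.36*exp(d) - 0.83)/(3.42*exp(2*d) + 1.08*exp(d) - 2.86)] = (28.5912*exp(2*d) + 5.6772*exp(d) + 24.806)*exp(d)/(11.6964*exp(4*d) + 7.3872*exp(3*d) - 18.396*exp(2*d) - 6.1776*exp(d) + 8.1796)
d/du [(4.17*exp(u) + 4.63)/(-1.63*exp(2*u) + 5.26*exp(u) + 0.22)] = (6.7971*exp(2*u) + 15.0938*exp(u) - 23.4364)*exp(u)/(2.6569*exp(4*u) - 17.1476*exp(3*u) + 26.9504*exp(2*u) + 2.3144*exp(u) + 0.0484)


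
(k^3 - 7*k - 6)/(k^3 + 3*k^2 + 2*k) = (k - 3)/k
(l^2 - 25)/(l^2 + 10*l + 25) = (l - 5)/(l + 5)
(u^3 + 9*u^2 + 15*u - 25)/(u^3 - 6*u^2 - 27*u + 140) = (u^2 + 4*u - 5)/(u^2 - 11*u + 28)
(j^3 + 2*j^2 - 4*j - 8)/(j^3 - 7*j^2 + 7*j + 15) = (j^3 + 2*j^2 - 4*j - 8)/(j^3 - 7*j^2 + 7*j + 15)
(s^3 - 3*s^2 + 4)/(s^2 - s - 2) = s - 2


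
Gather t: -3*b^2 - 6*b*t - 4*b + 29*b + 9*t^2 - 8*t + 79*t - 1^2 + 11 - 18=-3*b^2 + 25*b + 9*t^2 + t*(71 - 6*b) - 8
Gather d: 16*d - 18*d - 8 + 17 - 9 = -2*d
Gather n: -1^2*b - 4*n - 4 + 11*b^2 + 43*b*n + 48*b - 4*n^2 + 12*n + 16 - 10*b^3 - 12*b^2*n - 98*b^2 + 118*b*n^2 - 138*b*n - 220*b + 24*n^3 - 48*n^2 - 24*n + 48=-10*b^3 - 87*b^2 - 173*b + 24*n^3 + n^2*(118*b - 52) + n*(-12*b^2 - 95*b - 16) + 60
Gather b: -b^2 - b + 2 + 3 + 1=-b^2 - b + 6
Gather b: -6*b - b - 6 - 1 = -7*b - 7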